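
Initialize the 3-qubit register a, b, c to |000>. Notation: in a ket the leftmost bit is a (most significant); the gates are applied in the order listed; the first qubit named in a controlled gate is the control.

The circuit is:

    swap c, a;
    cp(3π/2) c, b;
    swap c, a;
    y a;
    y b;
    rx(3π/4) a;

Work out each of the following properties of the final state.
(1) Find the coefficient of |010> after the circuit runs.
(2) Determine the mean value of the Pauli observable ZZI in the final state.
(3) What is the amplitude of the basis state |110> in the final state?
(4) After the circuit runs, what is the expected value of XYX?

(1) The final state's coefficient on |010> equals I*sqrt(sqrt(2) + 2)/2.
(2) The observable ZZI averages to -sqrt(2)/2.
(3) The final state's coefficient on |110> equals -sqrt(2 - sqrt(2))/2.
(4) The observable XYX averages to 0.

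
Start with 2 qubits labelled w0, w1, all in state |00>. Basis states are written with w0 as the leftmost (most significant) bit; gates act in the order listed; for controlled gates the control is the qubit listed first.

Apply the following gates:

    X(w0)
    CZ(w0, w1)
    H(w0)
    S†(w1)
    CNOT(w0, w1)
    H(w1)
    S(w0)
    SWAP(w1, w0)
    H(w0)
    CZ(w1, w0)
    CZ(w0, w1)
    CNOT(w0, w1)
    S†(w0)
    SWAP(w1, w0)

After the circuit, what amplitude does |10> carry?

|10> carries amplitude 0 in the final state.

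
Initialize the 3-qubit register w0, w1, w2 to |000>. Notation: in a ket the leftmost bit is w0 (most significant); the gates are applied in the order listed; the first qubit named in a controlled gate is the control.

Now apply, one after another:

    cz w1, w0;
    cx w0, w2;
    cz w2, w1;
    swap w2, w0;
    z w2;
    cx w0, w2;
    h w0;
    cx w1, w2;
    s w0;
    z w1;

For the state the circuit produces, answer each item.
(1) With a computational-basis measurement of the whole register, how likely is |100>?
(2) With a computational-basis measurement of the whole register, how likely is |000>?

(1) A full measurement returns |100> with probability 1/2.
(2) A full measurement returns |000> with probability 1/2.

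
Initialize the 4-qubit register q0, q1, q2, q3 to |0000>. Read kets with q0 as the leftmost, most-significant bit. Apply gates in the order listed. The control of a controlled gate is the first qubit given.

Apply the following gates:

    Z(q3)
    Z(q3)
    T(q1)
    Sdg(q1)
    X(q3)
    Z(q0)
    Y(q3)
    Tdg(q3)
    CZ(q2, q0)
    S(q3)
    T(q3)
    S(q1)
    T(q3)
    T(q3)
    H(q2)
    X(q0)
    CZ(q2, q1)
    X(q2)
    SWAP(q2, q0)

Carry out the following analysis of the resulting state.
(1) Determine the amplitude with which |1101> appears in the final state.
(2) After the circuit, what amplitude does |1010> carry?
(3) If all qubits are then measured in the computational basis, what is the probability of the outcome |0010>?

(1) |1101> carries amplitude 0 in the final state.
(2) The final state's coefficient on |1010> equals -sqrt(2)*I/2.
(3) The probability of measuring |0010> is 1/2.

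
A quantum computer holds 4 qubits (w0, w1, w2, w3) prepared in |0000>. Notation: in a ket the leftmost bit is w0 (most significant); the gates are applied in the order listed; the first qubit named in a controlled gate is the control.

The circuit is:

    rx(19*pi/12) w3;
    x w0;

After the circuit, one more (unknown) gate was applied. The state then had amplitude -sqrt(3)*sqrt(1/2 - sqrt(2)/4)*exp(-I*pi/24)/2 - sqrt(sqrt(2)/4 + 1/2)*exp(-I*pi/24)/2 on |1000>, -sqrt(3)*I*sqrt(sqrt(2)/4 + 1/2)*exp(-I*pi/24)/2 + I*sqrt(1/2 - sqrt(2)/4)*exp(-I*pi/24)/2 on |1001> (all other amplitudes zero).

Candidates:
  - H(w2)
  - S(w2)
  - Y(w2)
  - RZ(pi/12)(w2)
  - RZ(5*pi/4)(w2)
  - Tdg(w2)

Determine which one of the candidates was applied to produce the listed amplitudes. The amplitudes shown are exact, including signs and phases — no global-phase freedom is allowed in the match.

The applied gate was RZ(pi/12)(w2).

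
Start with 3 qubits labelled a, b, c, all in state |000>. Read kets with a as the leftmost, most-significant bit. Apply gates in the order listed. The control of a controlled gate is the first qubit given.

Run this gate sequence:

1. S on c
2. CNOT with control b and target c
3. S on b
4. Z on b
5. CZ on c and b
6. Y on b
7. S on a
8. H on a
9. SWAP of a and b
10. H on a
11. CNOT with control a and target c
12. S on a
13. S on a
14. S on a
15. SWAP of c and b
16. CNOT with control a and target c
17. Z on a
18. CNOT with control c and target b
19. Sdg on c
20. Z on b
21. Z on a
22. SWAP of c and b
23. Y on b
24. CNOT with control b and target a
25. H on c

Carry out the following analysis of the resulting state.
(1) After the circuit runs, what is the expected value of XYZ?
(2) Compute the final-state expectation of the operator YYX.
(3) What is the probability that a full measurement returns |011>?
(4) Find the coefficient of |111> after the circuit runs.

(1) In the final state, XYZ has expectation 1.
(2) In the final state, YYX has expectation 0.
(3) The probability of measuring |011> is 1/8.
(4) The amplitude on |111> is -sqrt(2)/4.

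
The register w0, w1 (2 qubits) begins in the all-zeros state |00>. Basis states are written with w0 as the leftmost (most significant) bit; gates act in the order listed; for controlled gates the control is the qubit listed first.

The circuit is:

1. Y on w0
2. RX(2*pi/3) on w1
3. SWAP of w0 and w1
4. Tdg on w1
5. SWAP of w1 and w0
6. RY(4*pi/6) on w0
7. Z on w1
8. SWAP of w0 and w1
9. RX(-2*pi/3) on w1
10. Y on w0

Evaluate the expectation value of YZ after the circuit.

The observable YZ averages to -sqrt(3)/8.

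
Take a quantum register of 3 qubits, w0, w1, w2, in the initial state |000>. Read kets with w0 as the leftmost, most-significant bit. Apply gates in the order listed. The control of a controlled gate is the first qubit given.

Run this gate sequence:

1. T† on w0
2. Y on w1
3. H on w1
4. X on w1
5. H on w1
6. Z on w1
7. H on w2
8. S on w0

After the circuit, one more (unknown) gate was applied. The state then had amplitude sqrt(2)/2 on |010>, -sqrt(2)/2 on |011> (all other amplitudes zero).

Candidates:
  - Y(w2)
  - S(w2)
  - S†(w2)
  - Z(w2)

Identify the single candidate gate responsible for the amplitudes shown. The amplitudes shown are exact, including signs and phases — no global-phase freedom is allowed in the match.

The applied gate was Y(w2). Key observation: the block from step 3 through step 6 cancels to the identity and can be dropped.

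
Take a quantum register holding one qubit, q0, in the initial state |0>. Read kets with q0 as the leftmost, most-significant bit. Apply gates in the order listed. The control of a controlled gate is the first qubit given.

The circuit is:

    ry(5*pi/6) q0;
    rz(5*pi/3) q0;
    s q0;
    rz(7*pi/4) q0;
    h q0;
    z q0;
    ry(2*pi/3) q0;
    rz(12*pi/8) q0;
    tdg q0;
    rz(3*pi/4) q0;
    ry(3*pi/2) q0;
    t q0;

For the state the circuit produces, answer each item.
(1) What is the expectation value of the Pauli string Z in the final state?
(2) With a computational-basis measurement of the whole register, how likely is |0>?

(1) The observable Z averages to sqrt(3)*(-4 + sqrt(2) + sqrt(6))/16.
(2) A full measurement returns |0> with probability -sqrt(3)/8 + sqrt(6)/32 + 3*sqrt(2)/32 + 1/2.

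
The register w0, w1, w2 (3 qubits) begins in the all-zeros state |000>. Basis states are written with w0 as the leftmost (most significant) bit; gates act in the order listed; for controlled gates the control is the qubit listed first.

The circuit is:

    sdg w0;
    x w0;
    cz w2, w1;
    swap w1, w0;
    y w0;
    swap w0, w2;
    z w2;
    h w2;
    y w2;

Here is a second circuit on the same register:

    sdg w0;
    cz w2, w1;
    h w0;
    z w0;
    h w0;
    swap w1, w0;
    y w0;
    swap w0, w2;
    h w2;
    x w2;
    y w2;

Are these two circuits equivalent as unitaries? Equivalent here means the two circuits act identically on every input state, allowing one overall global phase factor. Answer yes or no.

Yes: on every input state the two circuits agree up to one overall phase factor.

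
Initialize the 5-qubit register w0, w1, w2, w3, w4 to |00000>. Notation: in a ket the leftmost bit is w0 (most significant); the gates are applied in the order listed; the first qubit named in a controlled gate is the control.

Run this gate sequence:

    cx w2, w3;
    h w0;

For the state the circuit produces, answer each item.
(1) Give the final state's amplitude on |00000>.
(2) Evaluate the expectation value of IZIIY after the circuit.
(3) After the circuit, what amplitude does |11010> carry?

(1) The final state's coefficient on |00000> equals sqrt(2)/2.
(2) In the final state, IZIIY has expectation 0.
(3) |11010> carries amplitude 0 in the final state.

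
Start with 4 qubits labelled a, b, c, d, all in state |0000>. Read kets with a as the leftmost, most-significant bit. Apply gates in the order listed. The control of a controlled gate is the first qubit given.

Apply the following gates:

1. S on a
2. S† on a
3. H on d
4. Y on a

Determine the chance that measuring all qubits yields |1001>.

A full measurement returns |1001> with probability 1/2. Key observation: the block from step 1 through step 2 cancels to the identity and can be dropped.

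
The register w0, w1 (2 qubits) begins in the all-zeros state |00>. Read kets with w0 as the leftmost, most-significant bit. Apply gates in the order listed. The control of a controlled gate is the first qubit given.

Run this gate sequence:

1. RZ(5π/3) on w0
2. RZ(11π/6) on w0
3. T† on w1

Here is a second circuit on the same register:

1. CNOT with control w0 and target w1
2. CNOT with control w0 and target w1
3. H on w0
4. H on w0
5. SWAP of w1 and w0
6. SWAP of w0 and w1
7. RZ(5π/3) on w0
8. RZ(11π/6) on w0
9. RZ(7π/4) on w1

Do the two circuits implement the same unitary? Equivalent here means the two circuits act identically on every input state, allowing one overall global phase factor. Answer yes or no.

Yes: on every input state the two circuits agree up to one overall phase factor.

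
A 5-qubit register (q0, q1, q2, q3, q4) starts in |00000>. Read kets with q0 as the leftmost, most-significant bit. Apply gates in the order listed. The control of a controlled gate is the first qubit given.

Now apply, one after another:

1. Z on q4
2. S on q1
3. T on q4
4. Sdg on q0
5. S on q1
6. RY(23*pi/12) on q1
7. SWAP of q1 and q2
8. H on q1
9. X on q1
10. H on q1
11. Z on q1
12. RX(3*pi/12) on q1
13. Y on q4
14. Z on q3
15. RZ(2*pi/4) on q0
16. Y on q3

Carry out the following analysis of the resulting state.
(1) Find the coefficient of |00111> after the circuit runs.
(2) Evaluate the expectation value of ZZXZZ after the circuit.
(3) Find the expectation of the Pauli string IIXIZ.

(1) The amplitude on |00111> is (-sqrt(6) + sqrt(2) + 2)*exp(3*I*pi/4)/8. Key observation: steps 8-11 multiply out to the identity, so the circuit reduces to the remaining gates.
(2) The observable ZZXZZ averages to 1/4 - sqrt(3)/4.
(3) The expectation value of IIXIZ is -sqrt(2)/4 + sqrt(6)/4.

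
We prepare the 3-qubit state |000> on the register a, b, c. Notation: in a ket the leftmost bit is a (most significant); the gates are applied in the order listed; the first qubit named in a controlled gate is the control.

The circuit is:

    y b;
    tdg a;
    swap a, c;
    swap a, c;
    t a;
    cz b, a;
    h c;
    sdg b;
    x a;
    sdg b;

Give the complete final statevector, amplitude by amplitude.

The final amplitudes are -sqrt(2)*I/2 on |110>, -sqrt(2)*I/2 on |111>, and 0 on every other basis state. Key observation: gates 2-5 undo each other exactly, leaving only the rest of the circuit to track.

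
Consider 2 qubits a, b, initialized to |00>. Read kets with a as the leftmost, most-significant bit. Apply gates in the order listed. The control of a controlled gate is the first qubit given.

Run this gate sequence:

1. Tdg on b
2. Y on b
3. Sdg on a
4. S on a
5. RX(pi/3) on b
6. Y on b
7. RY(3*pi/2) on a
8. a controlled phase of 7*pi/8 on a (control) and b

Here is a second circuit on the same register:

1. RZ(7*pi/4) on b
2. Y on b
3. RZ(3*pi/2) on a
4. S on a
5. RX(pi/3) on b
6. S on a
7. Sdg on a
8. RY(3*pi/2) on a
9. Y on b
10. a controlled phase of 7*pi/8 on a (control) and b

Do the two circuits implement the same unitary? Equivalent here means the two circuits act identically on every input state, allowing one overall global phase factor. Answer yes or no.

Yes — the two circuits implement the same unitary up to a global phase.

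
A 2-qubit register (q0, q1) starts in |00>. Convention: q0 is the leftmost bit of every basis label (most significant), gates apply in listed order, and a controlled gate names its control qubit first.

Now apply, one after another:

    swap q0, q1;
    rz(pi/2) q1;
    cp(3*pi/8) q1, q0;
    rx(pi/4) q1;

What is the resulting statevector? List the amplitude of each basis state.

The final amplitudes are -sqrt(sqrt(2) + 2)*exp(3*I*pi/4)/2 on |00>, -sqrt(2 - sqrt(2))*exp(I*pi/4)/2 on |01>, 0 on |10>, 0 on |11>.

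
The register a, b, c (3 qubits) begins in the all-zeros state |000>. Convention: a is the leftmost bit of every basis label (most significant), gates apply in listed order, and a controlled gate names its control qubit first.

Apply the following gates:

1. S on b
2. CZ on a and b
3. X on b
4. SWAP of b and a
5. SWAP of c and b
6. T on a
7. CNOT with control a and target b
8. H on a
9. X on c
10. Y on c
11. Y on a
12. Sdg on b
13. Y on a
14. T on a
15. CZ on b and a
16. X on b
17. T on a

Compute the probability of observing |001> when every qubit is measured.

A full measurement returns |001> with probability 0.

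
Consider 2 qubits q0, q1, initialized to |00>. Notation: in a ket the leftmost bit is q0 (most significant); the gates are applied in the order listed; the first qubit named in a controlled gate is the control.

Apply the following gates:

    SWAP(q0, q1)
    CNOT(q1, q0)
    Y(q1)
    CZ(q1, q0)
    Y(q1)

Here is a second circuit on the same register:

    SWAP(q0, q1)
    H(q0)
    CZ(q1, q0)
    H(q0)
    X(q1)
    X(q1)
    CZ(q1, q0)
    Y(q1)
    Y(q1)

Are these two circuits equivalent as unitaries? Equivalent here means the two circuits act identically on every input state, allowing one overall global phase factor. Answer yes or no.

No, they are not equivalent — no single phase factor reconciles the two unitaries.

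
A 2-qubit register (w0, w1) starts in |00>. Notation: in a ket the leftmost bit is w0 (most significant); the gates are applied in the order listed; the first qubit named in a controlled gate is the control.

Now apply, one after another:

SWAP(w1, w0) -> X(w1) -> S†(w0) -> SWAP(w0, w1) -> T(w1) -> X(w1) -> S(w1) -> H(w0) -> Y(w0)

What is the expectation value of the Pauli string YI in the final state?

The expectation value of YI is 0.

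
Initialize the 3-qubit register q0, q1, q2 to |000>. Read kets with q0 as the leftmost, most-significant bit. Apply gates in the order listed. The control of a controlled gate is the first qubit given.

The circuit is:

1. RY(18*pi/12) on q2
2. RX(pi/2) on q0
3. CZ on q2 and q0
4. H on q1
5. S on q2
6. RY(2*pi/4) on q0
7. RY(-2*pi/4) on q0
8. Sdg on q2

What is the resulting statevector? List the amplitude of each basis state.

The resulting statevector has amplitude -sqrt(2)/4 on |000>, sqrt(2)/4 on |001>, -sqrt(2)/4 on |010>, sqrt(2)/4 on |011>, sqrt(2)*I/4 on |100>, sqrt(2)*I/4 on |101>, sqrt(2)*I/4 on |110>, sqrt(2)*I/4 on |111>. Key observation: gates 5-8 undo each other exactly, leaving only the rest of the circuit to track.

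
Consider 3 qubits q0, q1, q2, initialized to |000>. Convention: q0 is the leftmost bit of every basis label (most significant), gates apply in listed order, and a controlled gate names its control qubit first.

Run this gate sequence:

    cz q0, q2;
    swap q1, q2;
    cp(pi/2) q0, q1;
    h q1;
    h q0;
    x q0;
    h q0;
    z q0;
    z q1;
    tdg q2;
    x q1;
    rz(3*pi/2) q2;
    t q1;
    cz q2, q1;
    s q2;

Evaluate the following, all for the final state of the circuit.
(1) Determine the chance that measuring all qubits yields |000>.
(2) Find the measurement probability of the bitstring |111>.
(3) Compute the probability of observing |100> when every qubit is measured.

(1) Outcome |000> occurs with probability 1/2.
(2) Outcome |111> occurs with probability 0.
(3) A full measurement returns |100> with probability 0.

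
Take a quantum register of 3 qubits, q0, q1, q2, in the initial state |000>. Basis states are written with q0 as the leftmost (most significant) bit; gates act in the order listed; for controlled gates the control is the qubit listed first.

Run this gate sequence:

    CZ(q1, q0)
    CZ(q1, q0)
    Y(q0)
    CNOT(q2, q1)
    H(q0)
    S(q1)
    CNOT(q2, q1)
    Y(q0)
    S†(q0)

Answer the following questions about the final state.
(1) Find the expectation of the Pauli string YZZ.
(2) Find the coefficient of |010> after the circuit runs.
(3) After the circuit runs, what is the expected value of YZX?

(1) The expectation value of YZZ is -1. Key observation: the block from step 1 through step 2 cancels to the identity and can be dropped.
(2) The amplitude on |010> is 0.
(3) The expectation value of YZX is 0.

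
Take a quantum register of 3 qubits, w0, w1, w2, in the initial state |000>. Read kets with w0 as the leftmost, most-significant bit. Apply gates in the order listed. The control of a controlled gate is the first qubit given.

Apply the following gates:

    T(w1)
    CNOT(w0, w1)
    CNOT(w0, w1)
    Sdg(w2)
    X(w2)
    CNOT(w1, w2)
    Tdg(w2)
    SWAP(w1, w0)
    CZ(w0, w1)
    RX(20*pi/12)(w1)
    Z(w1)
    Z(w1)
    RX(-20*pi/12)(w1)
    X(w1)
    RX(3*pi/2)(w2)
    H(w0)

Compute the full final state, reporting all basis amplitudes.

The final amplitudes are 0 on |000>, 0 on |001>, -exp(I*pi/4)/2 on |010>, exp(3*I*pi/4)/2 on |011>, 0 on |100>, 0 on |101>, -exp(I*pi/4)/2 on |110>, exp(3*I*pi/4)/2 on |111>. Key observation: steps 10-13 multiply out to the identity, so the circuit reduces to the remaining gates.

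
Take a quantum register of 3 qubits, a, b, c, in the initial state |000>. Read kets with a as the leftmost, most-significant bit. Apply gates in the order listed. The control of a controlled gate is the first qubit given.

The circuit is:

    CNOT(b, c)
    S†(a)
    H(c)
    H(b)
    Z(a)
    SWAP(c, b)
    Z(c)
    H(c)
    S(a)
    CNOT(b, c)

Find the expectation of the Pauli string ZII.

In the final state, ZII has expectation 1.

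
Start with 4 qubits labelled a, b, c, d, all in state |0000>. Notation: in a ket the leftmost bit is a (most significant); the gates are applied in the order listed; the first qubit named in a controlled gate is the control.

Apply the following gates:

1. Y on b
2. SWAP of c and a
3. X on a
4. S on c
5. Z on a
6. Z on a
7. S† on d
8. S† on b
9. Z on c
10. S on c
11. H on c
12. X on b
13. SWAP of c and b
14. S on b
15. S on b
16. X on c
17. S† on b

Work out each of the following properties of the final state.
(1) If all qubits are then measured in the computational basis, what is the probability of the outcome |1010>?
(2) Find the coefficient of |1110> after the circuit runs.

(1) The probability of measuring |1010> is 1/2.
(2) The final state's coefficient on |1110> equals sqrt(2)*I/2.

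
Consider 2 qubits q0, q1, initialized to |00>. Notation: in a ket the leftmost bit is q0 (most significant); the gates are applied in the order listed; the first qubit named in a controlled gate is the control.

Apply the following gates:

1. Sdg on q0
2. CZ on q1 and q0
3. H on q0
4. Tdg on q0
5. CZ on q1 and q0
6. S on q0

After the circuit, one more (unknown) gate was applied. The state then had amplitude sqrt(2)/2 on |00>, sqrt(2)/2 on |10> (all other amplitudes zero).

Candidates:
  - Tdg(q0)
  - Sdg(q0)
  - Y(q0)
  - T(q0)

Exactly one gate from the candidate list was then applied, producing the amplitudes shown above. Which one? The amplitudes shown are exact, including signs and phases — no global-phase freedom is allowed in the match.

It was Tdg(q0) that produced the state shown.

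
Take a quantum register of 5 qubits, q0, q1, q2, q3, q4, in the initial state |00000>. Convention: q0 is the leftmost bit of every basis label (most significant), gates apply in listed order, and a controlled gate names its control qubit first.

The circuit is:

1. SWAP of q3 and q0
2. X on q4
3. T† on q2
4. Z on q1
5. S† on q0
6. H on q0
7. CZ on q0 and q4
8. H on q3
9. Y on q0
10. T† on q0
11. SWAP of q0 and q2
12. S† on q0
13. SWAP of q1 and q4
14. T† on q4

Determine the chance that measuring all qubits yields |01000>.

A full measurement returns |01000> with probability 1/4.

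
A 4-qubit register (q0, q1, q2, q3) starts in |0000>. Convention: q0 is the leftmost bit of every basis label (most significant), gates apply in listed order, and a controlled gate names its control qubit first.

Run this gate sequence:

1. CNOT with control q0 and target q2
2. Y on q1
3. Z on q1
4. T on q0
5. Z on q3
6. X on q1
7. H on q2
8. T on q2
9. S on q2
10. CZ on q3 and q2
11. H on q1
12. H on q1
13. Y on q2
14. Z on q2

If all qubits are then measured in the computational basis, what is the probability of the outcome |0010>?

The probability of measuring |0010> is 1/2.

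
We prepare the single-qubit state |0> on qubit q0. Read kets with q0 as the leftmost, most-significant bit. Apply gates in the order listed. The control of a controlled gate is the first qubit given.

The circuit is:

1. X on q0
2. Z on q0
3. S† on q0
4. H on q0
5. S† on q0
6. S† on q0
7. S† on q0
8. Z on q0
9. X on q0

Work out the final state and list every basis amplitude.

The final amplitudes are -sqrt(2)/2 on |0>, sqrt(2)*I/2 on |1>.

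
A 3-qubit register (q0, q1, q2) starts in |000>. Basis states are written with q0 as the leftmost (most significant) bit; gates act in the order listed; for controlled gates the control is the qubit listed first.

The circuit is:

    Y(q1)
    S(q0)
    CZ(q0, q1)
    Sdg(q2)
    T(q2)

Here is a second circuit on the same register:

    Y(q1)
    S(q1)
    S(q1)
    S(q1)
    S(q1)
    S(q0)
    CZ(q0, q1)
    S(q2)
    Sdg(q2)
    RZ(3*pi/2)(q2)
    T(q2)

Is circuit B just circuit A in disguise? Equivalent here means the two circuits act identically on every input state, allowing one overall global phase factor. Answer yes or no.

Yes: on every input state the two circuits agree up to one overall phase factor.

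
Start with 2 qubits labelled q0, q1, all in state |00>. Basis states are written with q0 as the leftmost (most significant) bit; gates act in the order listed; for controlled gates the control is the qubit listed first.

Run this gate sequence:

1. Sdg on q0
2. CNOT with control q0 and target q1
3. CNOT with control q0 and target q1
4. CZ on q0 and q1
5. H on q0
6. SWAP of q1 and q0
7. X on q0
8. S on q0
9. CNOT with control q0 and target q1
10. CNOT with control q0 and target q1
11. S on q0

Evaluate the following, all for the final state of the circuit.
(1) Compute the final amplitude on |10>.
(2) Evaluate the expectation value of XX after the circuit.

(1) The final state's coefficient on |10> equals -sqrt(2)/2.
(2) The observable XX averages to 0.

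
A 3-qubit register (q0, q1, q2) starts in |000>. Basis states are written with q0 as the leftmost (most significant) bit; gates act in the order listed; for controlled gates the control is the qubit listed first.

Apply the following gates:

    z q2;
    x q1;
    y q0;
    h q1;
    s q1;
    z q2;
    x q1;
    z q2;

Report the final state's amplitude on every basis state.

The resulting statevector has amplitude sqrt(2)/2 on |100>, sqrt(2)*I/2 on |110>, and 0 on every other basis state.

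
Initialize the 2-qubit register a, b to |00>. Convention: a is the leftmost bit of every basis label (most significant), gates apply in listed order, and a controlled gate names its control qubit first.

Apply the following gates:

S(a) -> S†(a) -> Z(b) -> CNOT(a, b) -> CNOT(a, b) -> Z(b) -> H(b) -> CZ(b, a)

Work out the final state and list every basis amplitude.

After the circuit, the state carries amplitude sqrt(2)/2 on |00>, sqrt(2)/2 on |01>, 0 on |10>, 0 on |11>. Key observation: the block from step 3 through step 6 cancels to the identity and can be dropped.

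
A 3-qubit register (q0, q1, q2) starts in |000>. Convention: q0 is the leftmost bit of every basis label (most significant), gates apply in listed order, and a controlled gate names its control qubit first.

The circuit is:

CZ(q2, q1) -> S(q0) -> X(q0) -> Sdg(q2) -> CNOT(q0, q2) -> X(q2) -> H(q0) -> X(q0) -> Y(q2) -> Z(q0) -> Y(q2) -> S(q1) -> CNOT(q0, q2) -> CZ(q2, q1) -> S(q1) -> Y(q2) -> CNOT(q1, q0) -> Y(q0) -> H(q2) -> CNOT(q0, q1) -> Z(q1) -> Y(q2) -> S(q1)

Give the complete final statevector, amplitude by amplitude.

The resulting statevector has amplitude -I/2 on |000>, I/2 on |001>, 0 on |010>, 0 on |011>, 0 on |100>, 0 on |101>, 1/2 on |110>, 1/2 on |111>.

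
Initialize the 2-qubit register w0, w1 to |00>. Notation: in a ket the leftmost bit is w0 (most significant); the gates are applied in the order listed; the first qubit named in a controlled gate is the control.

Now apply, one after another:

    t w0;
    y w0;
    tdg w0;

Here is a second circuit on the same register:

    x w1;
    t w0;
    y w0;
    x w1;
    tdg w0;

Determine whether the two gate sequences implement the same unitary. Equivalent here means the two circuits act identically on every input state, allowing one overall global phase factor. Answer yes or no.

Yes, they are equivalent — the unitaries differ by at most a global phase.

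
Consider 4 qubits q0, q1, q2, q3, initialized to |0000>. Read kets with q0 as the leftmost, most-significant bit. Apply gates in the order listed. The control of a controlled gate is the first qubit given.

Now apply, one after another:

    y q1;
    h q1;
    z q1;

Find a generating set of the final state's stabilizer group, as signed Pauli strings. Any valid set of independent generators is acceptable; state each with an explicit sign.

The final state is stabilized by the group generated by +IXII, +ZIII, +IIZI, +IIIZ; other independent generating sets are equally valid.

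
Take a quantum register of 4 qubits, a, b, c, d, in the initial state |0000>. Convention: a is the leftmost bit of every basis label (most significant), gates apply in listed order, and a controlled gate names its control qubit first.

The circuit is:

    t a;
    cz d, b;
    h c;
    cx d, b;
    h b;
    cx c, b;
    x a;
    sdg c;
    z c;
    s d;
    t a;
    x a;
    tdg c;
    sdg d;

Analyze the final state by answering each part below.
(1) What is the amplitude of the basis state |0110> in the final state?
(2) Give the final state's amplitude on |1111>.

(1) The final state's coefficient on |0110> equals I/2.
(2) The final state's coefficient on |1111> equals 0.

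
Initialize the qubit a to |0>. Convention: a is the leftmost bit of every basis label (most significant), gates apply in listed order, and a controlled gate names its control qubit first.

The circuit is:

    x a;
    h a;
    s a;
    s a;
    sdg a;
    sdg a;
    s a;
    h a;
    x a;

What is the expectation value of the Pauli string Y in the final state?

The observable Y averages to -1.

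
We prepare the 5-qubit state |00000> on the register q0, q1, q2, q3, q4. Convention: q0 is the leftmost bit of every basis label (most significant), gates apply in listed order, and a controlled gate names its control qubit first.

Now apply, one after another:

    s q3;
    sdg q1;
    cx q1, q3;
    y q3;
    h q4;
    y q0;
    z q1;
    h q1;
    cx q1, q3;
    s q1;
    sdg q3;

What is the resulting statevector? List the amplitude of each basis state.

After the circuit, the state carries amplitude I/2 on |10010>, I/2 on |10011>, -I/2 on |11000>, -I/2 on |11001>, and 0 on every other basis state.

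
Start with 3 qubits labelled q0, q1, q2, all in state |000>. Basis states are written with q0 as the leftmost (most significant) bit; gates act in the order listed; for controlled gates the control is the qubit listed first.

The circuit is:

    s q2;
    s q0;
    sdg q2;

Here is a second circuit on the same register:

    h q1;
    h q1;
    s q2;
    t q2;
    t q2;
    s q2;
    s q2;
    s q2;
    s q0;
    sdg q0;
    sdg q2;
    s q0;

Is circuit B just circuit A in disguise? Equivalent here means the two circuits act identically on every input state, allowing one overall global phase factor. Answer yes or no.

Yes — the two circuits implement the same unitary up to a global phase.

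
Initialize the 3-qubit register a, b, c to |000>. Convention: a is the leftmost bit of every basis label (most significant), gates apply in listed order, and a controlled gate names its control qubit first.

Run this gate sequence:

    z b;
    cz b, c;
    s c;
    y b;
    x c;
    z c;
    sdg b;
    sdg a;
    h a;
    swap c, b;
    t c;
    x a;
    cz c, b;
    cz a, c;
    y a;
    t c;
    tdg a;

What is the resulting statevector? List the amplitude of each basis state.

After the circuit, the state carries amplitude -sqrt(2)/2 on |011>, sqrt(2)*exp(3*I*pi/4)/2 on |111>, and 0 on every other basis state.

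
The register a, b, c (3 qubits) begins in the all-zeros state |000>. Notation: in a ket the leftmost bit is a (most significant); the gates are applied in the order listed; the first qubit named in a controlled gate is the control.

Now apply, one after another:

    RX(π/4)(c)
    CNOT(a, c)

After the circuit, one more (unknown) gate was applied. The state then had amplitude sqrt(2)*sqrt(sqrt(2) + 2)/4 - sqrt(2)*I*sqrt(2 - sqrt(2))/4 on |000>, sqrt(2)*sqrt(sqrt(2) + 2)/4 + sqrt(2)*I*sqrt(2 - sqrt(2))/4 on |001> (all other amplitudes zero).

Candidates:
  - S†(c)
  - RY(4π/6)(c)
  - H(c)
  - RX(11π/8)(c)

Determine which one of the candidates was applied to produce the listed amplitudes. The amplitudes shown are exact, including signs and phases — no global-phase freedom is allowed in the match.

The applied gate was H(c).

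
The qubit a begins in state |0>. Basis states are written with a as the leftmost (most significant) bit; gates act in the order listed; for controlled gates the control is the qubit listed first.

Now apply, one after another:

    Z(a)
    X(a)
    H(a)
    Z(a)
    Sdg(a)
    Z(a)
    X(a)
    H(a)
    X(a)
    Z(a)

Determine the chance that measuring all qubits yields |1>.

Outcome |1> occurs with probability 1/2.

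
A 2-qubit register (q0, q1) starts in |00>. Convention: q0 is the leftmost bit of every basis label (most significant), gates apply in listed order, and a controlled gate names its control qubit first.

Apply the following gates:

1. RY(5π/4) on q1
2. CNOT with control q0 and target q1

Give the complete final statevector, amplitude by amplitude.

After the circuit, the state carries amplitude -sqrt(2 - sqrt(2))/2 on |00>, sqrt(sqrt(2) + 2)/2 on |01>, 0 on |10>, 0 on |11>.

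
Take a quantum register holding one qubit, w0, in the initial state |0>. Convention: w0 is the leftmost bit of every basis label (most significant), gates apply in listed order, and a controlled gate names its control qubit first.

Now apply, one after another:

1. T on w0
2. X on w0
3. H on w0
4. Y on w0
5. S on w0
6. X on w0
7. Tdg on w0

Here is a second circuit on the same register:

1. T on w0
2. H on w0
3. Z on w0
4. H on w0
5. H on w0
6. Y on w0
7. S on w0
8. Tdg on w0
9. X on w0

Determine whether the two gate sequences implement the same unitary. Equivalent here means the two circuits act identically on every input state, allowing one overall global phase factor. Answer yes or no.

No, they are not equivalent — no single phase factor reconciles the two unitaries.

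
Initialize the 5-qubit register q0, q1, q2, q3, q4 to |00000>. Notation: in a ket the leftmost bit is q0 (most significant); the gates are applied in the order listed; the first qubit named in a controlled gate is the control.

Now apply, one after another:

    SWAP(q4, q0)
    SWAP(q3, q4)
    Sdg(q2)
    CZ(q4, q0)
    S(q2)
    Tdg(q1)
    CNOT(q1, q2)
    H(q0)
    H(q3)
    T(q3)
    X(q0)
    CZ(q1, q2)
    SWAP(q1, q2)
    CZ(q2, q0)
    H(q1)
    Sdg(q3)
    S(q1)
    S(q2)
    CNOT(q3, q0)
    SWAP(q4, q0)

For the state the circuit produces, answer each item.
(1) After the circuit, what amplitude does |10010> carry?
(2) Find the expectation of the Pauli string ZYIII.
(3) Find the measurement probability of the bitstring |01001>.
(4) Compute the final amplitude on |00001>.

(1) The final state's coefficient on |10010> equals 0.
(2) The observable ZYIII averages to 1.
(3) The probability of measuring |01001> is 1/8.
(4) The final state's coefficient on |00001> equals sqrt(2)/4.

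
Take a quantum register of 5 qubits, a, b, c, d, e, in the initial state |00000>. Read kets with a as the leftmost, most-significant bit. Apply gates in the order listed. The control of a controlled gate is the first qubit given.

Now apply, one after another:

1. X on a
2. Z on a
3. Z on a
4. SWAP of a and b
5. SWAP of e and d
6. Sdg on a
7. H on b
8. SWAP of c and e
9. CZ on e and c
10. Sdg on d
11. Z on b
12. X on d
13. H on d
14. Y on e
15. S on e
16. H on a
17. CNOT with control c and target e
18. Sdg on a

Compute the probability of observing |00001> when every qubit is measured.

The probability of measuring |00001> is 1/8.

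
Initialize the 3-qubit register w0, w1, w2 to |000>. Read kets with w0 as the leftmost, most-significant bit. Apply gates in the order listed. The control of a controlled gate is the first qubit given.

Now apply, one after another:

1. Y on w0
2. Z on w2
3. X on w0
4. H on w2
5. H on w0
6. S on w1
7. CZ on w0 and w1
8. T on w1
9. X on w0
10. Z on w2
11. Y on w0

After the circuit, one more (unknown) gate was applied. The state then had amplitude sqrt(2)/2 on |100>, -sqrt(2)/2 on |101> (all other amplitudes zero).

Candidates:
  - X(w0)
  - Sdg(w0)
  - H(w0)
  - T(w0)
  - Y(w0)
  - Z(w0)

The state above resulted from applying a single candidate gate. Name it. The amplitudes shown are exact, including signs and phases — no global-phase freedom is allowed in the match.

It was H(w0) that produced the state shown.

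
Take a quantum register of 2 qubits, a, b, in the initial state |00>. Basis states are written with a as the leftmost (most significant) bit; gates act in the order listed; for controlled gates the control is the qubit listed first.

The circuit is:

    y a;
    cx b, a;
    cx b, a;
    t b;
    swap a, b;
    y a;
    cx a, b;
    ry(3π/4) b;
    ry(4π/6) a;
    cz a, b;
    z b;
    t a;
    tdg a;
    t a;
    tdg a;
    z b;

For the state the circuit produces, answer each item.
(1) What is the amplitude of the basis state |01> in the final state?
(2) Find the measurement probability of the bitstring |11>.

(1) The amplitude on |01> is sqrt(3*sqrt(2) + 6)/4.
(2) Outcome |11> occurs with probability sqrt(2)/16 + 1/8.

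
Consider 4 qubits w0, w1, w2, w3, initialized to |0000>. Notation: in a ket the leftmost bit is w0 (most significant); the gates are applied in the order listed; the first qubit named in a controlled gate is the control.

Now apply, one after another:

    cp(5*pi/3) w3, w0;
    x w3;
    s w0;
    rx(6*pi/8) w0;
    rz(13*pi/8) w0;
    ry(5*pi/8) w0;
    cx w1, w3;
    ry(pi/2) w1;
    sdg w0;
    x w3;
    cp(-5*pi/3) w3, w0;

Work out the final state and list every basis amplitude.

The final amplitudes are sqrt(2)*I*sqrt(sqrt(2)/4 + 1/2)*exp(13*I*pi/16)*sin(5*pi/16)/2 + sqrt(2)*sqrt(1/2 - sqrt(2)/4)*exp(-13*I*pi/16)*cos(5*pi/16)/2 on |0000>, sqrt(2)*I*sqrt(sqrt(2)/4 + 1/2)*exp(13*I*pi/16)*sin(5*pi/16)/2 + sqrt(2)*sqrt(1/2 - sqrt(2)/4)*exp(-13*I*pi/16)*cos(5*pi/16)/2 on |0100>, -sqrt(2)*sqrt(sqrt(2)/4 + 1/2)*exp(13*I*pi/16)*cos(5*pi/16)/2 - sqrt(2)*I*sqrt(1/2 - sqrt(2)/4)*exp(-13*I*pi/16)*sin(5*pi/16)/2 on |1000>, -sqrt(2)*sqrt(sqrt(2)/4 + 1/2)*exp(13*I*pi/16)*cos(5*pi/16)/2 - sqrt(2)*I*sqrt(1/2 - sqrt(2)/4)*exp(-13*I*pi/16)*sin(5*pi/16)/2 on |1100>, and 0 on every other basis state.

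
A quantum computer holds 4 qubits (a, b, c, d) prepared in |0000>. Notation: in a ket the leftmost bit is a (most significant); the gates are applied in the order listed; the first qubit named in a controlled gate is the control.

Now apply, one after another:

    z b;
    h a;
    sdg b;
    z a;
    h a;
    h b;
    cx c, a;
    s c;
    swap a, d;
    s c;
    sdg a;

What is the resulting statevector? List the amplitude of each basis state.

The final amplitudes are sqrt(2)/2 on |0001>, sqrt(2)/2 on |0101>, and 0 on every other basis state.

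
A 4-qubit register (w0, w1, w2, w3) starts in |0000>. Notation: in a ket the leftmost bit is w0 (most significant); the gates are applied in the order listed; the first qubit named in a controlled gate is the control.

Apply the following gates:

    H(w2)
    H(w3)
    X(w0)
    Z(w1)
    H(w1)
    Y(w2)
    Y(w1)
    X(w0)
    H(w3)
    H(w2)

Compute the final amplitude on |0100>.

The amplitude on |0100> is 0.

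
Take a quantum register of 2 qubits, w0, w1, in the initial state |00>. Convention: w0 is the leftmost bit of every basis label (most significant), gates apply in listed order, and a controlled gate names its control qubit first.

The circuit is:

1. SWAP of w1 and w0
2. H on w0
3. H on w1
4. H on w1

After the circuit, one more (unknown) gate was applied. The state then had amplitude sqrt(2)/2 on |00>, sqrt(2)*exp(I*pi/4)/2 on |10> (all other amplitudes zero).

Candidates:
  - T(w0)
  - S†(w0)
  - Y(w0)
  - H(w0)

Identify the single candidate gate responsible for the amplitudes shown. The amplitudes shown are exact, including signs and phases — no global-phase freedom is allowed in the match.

The unique candidate consistent with the amplitudes is T(w0). Key observation: gates 3-4 undo each other exactly, leaving only the rest of the circuit to track.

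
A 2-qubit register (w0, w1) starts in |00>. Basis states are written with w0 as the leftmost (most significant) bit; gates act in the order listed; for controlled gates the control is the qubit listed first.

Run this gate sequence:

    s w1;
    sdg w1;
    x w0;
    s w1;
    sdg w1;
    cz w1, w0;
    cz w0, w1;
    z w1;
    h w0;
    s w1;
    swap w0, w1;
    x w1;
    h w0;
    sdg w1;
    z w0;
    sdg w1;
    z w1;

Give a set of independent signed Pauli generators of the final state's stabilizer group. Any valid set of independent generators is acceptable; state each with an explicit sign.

The final state is stabilized by the group generated by -XI, -IX; other independent generating sets are equally valid.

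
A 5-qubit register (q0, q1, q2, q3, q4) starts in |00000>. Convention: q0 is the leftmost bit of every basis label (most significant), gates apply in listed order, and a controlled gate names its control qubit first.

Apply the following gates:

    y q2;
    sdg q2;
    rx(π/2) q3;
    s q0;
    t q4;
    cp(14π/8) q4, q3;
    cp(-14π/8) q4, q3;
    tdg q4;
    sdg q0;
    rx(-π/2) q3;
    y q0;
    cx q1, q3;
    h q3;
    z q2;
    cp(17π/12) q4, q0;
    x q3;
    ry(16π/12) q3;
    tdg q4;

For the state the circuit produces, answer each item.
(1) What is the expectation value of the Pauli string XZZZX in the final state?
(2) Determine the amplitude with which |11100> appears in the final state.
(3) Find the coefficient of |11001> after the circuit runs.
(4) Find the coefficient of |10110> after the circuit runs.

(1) In the final state, XZZZX has expectation 0. Key observation: the block from step 3 through step 10 cancels to the identity and can be dropped.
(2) The amplitude on |11100> is 0.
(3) |11001> carries amplitude 0 in the final state.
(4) The final state's coefficient on |10110> equals I*(-sqrt(6) + sqrt(2))/4.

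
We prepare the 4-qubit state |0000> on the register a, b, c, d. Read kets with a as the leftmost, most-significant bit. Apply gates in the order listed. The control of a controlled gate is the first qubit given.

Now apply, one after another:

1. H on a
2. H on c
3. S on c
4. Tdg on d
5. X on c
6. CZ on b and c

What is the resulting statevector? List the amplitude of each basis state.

The final amplitudes are I/2 on |0000>, 1/2 on |0010>, I/2 on |1000>, 1/2 on |1010>, and 0 on every other basis state.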